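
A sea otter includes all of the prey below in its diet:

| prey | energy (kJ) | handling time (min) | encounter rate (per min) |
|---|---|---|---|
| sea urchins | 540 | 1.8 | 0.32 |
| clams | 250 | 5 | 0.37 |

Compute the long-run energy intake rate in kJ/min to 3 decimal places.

R = (0.32×540 + 0.37×250) / (1 + 0.32×1.8 + 0.37×5) = 265.3/3.426 = 77.44 kJ/min.

77.437 kJ/min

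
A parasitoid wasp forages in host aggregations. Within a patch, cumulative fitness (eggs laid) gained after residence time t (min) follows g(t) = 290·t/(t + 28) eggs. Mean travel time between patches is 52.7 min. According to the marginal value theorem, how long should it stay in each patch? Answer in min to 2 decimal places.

Maximise g(t)/(T+t): set derivative to zero → g'(t)(T+t) = g(t).
g'(t) = 290·28/(t + 28)². Setting 290·28/(t+28)² = 290t/[(t+28)(52.7+t)] gives 28(52.7+t) = t(t+28), so t² = 28×52.7 = 1476.
t* = √1476 = 38.41 min.

38.41 min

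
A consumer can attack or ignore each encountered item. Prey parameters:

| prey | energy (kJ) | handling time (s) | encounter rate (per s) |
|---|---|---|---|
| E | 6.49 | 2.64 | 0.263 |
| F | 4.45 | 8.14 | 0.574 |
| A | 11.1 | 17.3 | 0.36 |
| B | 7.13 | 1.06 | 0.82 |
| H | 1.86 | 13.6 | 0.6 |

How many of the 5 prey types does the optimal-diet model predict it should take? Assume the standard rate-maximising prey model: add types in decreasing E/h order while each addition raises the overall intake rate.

1

Profitabilities (E/h, kJ/s): B 6.73, E 2.46, A 0.642, F 0.547, H 0.137. Add prey in this order while the next type's profitability exceeds the intake rate on those already taken.
Rate on top 1: 3.128. E: 2.46 < 3.128 → exclude; stop.
Optimal diet: B — 1 of 5 types.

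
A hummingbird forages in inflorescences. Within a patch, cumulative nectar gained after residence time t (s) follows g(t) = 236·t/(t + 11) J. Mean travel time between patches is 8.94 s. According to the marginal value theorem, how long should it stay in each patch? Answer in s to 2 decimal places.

9.92 s

Optimal t* satisfies g'(t*) = g(t*)/(T + t*).
g'(t) = 236·11/(t + 11)². Setting 236·11/(t+11)² = 236t/[(t+11)(8.94+t)] gives 11(8.94+t) = t(t+11), so t² = 11×8.94 = 98.34.
t* = √98.34 = 9.917 s.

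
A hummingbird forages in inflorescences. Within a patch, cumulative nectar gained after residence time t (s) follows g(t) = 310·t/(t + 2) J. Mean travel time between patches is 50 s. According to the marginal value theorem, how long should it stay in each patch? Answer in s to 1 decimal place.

Maximise g(t)/(T+t): set derivative to zero → g'(t)(T+t) = g(t).
g'(t) = 310·2/(t + 2)². Setting 310·2/(t+2)² = 310t/[(t+2)(50+t)] gives 2(50+t) = t(t+2), so t² = 2×50 = 100.
t* = √100 = 10 s.

10.0 s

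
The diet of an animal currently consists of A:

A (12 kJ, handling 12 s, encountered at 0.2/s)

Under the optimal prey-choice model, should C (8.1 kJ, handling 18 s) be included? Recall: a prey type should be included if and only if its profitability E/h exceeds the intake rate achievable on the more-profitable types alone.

No

Current rate: (0.2×12)/(1 + 0.2×12) = 0.7059 kJ/s.
C: E/h = 8.1/18 = 0.45 kJ/s.
Since 0.45 < R, time spent handling C is better spent searching.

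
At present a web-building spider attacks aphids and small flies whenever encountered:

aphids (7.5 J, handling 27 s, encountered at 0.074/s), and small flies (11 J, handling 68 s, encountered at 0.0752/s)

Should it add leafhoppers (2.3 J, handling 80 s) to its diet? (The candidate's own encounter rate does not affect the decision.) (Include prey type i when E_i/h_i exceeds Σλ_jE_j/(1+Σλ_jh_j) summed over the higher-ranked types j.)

No

Intake rate on the current diet: R = (0.074×7.5 + 0.0752×11) / (1 + 0.074×27 + 0.0752×68) = 1.382/8.112 = 0.1704 J/s.
Profitability of leafhoppers: 2.3/80 = 0.02875 J/s.
Since 0.02875 < R, time spent handling leafhoppers is better spent searching.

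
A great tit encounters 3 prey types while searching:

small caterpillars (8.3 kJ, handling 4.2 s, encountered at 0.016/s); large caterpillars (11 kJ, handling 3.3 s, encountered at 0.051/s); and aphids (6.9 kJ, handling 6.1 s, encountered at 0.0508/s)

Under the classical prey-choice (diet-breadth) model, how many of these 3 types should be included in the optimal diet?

E/h in descending order: large caterpillars 3.33, small caterpillars 1.98, aphids 1.13 kJ/s. The optimal diet is the largest prefix of this list for which every included type satisfies E_i/h_i > R on the types above it.
Rate on top 1: 0.4802. small caterpillars: 1.98 > 0.4802 → include.
Rate on top 2: 0.5616. aphids: 1.13 > 0.5616 → include.
Optimal diet: large caterpillars, small caterpillars, aphids — 3 of 3 types.

3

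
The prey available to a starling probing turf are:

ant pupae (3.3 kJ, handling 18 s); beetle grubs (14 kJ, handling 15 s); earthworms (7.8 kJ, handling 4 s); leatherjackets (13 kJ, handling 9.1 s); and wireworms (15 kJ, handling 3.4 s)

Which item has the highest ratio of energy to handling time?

wireworms

Profitability E/h (kJ/s): ant pupae = 3.3/18 = 0.183, beetle grubs = 14/15 = 0.933, earthworms = 7.8/4 = 1.95, leatherjackets = 13/9.1 = 1.43, wireworms = 15/3.4 = 4.41.
Ranked: wireworms > earthworms > leatherjackets > beetle grubs > ant pupae.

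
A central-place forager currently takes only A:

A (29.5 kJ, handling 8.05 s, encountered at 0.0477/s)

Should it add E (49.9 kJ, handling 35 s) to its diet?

Yes

On A alone, R = ΣλE/(1+Σλh) = 1.407/1.384 = 1.017 kJ/s.
E: E/h = 49.9/35 = 1.426 kJ/s.
1.426 > 1.017, so adding E raises the average — include it.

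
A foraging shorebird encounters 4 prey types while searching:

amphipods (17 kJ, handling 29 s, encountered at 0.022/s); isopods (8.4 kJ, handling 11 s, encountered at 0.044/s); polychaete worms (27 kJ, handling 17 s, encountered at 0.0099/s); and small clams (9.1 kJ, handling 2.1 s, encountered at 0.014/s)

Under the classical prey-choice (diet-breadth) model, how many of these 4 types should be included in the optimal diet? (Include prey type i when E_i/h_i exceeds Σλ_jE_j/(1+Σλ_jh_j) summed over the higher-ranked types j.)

Profitabilities (E/h, kJ/s): small clams 4.33, polychaete worms 1.59, isopods 0.764, amphipods 0.586. Add prey in this order while the next type's profitability exceeds the intake rate on those already taken.
Rate on top 1: 0.1238. polychaete worms: 1.59 > 0.1238 → include.
Rate on top 2: 0.3295. isopods: 0.764 > 0.3295 → include.
Rate on top 3: 0.4545. amphipods: 0.586 > 0.4545 → include.
Optimal diet: small clams, polychaete worms, isopods, amphipods — 4 of 4 types.

4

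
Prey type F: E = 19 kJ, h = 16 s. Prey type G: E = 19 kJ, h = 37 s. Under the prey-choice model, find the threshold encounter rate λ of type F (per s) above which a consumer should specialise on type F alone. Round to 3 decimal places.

0.048 per s

Drop type G once their profitability E₂/h₂ falls below the rate achievable on type F alone: E₂/h₂ = λE₁/(1 + λh₁).
Solve for λ: λE₁h₂ = E₂(1 + λh₁) → λ(E₁h₂ − E₂h₁) = E₂ → λ = E₂/(E₁h₂ − E₂h₁).
λ = 19/(19×37 − 19×16) = 19/399 = 0.04762 per s.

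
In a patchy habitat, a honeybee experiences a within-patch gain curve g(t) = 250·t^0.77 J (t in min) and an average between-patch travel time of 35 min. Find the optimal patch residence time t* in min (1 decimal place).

Optimal t* satisfies g'(t*) = g(t*)/(T + t*).
g'(t) = 0.77·250·t^-0.23. Setting 0.77·250·t^-0.23 = 250·t^0.77/(35+t) gives 0.77(35+t) = t, so 0.23·t = 0.77×35.
t* = 0.77×35/0.23 = 117.2 min.

117.2 min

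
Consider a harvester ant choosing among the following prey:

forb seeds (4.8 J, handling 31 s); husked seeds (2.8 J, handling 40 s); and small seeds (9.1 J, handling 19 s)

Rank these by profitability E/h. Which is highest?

In descending order of E/h:
small seeds: 9.1/19 = 0.479 J/s
forb seeds: 4.8/31 = 0.155 J/s
husked seeds: 2.8/40 = 0.07 J/s

small seeds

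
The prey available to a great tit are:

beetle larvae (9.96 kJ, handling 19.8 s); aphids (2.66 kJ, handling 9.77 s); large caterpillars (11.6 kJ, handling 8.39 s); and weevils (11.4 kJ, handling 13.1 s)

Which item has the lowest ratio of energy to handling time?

In descending order of E/h:
large caterpillars: 11.6/8.39 = 1.38 kJ/s
weevils: 11.4/13.1 = 0.87 kJ/s
beetle larvae: 9.96/19.8 = 0.503 kJ/s
aphids: 2.66/9.77 = 0.272 kJ/s

aphids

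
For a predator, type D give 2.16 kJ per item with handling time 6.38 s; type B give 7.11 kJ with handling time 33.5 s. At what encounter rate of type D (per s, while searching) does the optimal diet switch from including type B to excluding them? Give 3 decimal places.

The zero-one rule: include type B iff E₂/h₂ > λE₁/(1+λh₁). Equality gives the switch point.
λE₁h₂ = E₂ + λE₂h₁ ⇒ λ = E₂/(E₁h₂ − E₂h₁) = 7.11/(72.36 − 45.36) = 0.2634 per s.

0.263 per s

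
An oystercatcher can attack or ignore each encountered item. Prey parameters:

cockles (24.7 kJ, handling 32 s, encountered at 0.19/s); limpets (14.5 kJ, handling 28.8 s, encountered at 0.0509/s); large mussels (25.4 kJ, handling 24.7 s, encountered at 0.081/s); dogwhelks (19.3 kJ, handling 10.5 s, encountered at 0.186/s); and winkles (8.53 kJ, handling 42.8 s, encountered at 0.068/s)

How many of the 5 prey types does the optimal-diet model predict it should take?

1

E/h in descending order: dogwhelks 1.84, large mussels 1.03, cockles 0.772, limpets 0.503, winkles 0.199 kJ/s. The optimal diet is the largest prefix of this list for which every included type satisfies E_i/h_i > R on the types above it.
Rate on top 1: 1.216. large mussels: 1.03 < 1.216 → exclude; stop.
Optimal diet: dogwhelks — 1 of 5 types.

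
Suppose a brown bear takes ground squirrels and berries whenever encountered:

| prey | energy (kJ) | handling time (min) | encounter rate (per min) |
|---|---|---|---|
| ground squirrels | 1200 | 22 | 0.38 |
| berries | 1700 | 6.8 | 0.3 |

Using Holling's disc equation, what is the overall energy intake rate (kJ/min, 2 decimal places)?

Energy encountered per unit search time: 0.38×1200 + 0.3×1700 = 966 kJ/min.
Handling time per unit search time: 0.38×22 + 0.3×6.8 = 10.4.
Rate = 966/(1 + 10.4) = 84.74 kJ/min.

84.74 kJ/min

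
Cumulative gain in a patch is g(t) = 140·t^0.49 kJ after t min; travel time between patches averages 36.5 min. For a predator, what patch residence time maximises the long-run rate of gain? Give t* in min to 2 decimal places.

Optimal t* satisfies g'(t*) = g(t*)/(T + t*).
g'(t) = 0.49·140·t^-0.51. Setting 0.49·140·t^-0.51 = 140·t^0.49/(36.5+t) gives 0.49(36.5+t) = t, so 0.51·t = 0.49×36.5.
t* = 0.49×36.5/0.51 = 35.07 min.

35.07 min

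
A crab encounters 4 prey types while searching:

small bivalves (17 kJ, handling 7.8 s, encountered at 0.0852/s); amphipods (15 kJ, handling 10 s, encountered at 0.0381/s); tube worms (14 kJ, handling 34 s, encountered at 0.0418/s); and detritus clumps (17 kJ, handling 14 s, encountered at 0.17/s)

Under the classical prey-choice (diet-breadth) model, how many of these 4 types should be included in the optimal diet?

Profitabilities (E/h, kJ/s): small bivalves 2.18, amphipods 1.5, detritus clumps 1.21, tube worms 0.412. Add prey in this order while the next type's profitability exceeds the intake rate on those already taken.
Rate on top 1: 0.8701. amphipods: 1.5 > 0.8701 → include.
Rate on top 2: 0.9875. detritus clumps: 1.21 > 0.9875 → include.
Rate on top 3: 1.109. tube worms: 0.412 < 1.109 → exclude; stop.
Optimal diet: small bivalves, amphipods, detritus clumps — 3 of 4 types.

3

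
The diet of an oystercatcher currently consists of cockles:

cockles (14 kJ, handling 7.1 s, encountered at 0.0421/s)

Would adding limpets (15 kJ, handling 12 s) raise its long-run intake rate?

On cockles alone, R = ΣλE/(1+Σλh) = 0.5894/1.299 = 0.4538 kJ/s.
limpets: E/h = 15/12 = 1.25 kJ/s.
Since 1.25 > R, including limpets increases the long-run rate.

Yes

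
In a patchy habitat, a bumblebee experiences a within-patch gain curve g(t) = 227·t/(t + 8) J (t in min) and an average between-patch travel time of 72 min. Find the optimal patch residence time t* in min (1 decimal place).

Optimal t* satisfies g'(t*) = g(t*)/(T + t*).
g'(t) = 227·8/(t + 8)². Setting 227·8/(t+8)² = 227t/[(t+8)(72+t)] gives 8(72+t) = t(t+8), so t² = 8×72 = 576.
t* = √576 = 24 min.

24.0 min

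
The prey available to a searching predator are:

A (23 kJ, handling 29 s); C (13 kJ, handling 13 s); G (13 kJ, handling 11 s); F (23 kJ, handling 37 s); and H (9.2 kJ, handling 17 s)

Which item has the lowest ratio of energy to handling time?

H

Profitability E/h (kJ/s): A = 23/29 = 0.793, C = 13/13 = 1, G = 13/11 = 1.18, F = 23/37 = 0.622, H = 9.2/17 = 0.541.
Ranked: G > C > A > F > H.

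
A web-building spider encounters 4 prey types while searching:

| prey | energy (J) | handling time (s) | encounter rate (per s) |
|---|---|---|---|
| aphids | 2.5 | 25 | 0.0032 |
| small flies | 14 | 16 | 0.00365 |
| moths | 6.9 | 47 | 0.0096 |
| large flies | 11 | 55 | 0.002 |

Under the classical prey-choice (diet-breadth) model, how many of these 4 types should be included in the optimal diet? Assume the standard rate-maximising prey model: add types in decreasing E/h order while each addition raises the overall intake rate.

4

Profitabilities (E/h, J/s): small flies 0.875, large flies 0.2, moths 0.147, aphids 0.1. Add prey in this order while the next type's profitability exceeds the intake rate on those already taken.
Rate on top 1: 0.04828. large flies: 0.2 > 0.04828 → include.
Rate on top 2: 0.06256. moths: 0.147 > 0.06256 → include.
Rate on top 3: 0.08603. aphids: 0.1 > 0.08603 → include.
Optimal diet: small flies, large flies, moths, aphids — 4 of 4 types.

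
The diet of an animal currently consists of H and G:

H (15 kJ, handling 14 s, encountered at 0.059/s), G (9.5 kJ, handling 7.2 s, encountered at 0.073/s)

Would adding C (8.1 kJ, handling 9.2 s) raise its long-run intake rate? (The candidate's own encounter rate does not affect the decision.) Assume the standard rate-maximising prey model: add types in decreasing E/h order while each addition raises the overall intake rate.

Yes

On H and G alone, R = ΣλE/(1+Σλh) = 1.579/2.352 = 0.6712 kJ/s.
C: E/h = 8.1/9.2 = 0.8804 kJ/s.
0.8804 > 0.6712, so adding C raises the average — include it.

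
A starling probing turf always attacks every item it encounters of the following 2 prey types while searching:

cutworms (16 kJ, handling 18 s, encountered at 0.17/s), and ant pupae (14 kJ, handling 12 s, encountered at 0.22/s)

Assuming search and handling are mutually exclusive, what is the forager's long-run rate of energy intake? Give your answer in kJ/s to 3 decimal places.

0.866 kJ/s

Energy encountered per unit search time: 0.17×16 + 0.22×14 = 5.8 kJ/s.
Handling time per unit search time: 0.17×18 + 0.22×12 = 5.7.
Rate = 5.8/(1 + 5.7) = 0.8657 kJ/s.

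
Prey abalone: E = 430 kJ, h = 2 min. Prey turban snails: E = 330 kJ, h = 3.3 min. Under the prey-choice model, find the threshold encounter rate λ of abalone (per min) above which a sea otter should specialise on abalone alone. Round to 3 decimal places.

0.435 per min

At the threshold, the rate on abalone alone equals the profitability of turban snails: λ·430/(1 + λ·2) = 330/3.3 = 100.
Rearranging, λ(430 − 100×2) = 100, so λ = 100/230 = 0.4348 per min.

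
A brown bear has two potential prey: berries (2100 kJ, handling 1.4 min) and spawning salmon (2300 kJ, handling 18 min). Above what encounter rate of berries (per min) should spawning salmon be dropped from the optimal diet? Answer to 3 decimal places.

Drop spawning salmon once their profitability E₂/h₂ falls below the rate achievable on berries alone: E₂/h₂ = λE₁/(1 + λh₁).
Solve for λ: λE₁h₂ = E₂(1 + λh₁) → λ(E₁h₂ − E₂h₁) = E₂ → λ = E₂/(E₁h₂ − E₂h₁).
λ = 2300/(2100×18 − 2300×1.4) = 2300/3.458e+04 = 0.06651 per min.

0.067 per min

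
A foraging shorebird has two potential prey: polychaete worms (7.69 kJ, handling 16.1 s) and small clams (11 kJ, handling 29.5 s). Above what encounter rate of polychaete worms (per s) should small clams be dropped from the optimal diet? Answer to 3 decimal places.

At the threshold, the rate on polychaete worms alone equals the profitability of small clams: λ·7.69/(1 + λ·16.1) = 11/29.5 = 0.3729.
Rearranging, λ(7.69 − 0.3729×16.1) = 0.3729, so λ = 0.3729/1.687 = 0.2211 per s.

0.221 per s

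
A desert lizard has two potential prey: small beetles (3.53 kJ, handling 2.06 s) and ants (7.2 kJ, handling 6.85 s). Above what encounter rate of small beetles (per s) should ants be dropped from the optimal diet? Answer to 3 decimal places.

Drop ants once their profitability E₂/h₂ falls below the rate achievable on small beetles alone: E₂/h₂ = λE₁/(1 + λh₁).
Solve for λ: λE₁h₂ = E₂(1 + λh₁) → λ(E₁h₂ − E₂h₁) = E₂ → λ = E₂/(E₁h₂ − E₂h₁).
λ = 7.2/(3.53×6.85 − 7.2×2.06) = 7.2/9.348 = 0.7702 per s.

0.770 per s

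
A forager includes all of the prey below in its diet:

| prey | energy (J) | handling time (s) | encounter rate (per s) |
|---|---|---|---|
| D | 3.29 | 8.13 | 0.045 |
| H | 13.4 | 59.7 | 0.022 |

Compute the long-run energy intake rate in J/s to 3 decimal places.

0.165 J/s

R = Σλ_iE_i / (1 + Σλ_ih_i)
Numerator: 0.045×3.29 + 0.022×13.4 = 0.4428
Denominator: 1 + 0.045×8.13 + 0.022×59.7 = 2.679
R = 0.4428/2.679 = 0.1653 J/s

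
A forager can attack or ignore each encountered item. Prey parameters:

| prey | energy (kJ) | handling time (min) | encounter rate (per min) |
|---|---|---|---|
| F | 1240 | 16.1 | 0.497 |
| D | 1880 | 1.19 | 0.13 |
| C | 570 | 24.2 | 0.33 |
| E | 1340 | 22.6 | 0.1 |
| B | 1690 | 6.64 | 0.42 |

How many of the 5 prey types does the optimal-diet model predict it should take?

E/h in descending order: D 1.58e+03, B 255, F 77, E 59.3, C 23.6 kJ/min. The optimal diet is the largest prefix of this list for which every included type satisfies E_i/h_i > R on the types above it.
Rate on top 1: 211.7. B: 255 > 211.7 → include.
Rate on top 2: 242. F: 77 < 242 → exclude; stop.
Optimal diet: D, B — 2 of 5 types.

2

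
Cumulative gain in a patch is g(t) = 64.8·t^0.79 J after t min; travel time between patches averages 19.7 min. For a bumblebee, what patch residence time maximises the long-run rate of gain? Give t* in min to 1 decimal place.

Optimal t* satisfies g'(t*) = g(t*)/(T + t*).
g'(t) = 0.79·64.8·t^-0.21. Setting 0.79·64.8·t^-0.21 = 64.8·t^0.79/(19.7+t) gives 0.79(19.7+t) = t, so 0.21·t = 0.79×19.7.
t* = 0.79×19.7/0.21 = 74.11 min.

74.1 min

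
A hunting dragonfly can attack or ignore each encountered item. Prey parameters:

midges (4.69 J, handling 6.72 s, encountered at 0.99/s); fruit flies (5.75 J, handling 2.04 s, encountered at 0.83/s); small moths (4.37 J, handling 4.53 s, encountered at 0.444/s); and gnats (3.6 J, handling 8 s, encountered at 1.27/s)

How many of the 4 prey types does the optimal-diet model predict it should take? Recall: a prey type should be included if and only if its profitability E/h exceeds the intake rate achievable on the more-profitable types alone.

E/h in descending order: fruit flies 2.82, small moths 0.965, midges 0.698, gnats 0.45 J/s. The optimal diet is the largest prefix of this list for which every included type satisfies E_i/h_i > R on the types above it.
Rate on top 1: 1.772. small moths: 0.965 < 1.772 → exclude; stop.
Optimal diet: fruit flies — 1 of 4 types.

1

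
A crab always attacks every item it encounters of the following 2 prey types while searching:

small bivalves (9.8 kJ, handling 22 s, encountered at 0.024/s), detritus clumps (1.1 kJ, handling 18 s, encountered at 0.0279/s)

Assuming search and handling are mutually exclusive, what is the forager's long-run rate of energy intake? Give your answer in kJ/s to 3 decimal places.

0.131 kJ/s

Energy encountered per unit search time: 0.024×9.8 + 0.0279×1.1 = 0.2659 kJ/s.
Handling time per unit search time: 0.024×22 + 0.0279×18 = 1.03.
Rate = 0.2659/(1 + 1.03) = 0.131 kJ/s.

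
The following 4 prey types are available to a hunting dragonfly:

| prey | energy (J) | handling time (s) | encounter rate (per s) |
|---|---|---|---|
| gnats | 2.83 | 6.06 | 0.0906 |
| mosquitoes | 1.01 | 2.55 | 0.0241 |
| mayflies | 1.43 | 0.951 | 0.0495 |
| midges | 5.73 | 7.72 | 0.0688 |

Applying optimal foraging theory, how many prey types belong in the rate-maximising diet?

Rank by E/h (J/s): mayflies 1.5, midges 0.742, gnats 0.467, mosquitoes 0.396. Include each in turn until the next type's E/h falls below the running intake rate.
Rate on top 1: 0.0676. midges: 0.742 > 0.0676 → include.
Rate on top 2: 0.2946. gnats: 0.467 > 0.2946 → include.
Rate on top 3: 0.3391. mosquitoes: 0.396 > 0.3391 → include.
Optimal diet: mayflies, midges, gnats, mosquitoes — 4 of 4 types.

4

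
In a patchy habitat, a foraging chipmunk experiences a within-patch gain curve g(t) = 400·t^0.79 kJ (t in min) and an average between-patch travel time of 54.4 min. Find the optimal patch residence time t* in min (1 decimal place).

Optimal t* satisfies g'(t*) = g(t*)/(T + t*).
g'(t) = 0.79·400·t^-0.21. Setting 0.79·400·t^-0.21 = 400·t^0.79/(54.4+t) gives 0.79(54.4+t) = t, so 0.21·t = 0.79×54.4.
t* = 0.79×54.4/0.21 = 204.6 min.

204.6 min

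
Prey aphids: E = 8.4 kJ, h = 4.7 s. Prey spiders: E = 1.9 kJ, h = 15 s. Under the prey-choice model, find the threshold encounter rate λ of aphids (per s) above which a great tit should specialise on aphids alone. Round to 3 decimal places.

0.016 per s

At the threshold, the rate on aphids alone equals the profitability of spiders: λ·8.4/(1 + λ·4.7) = 1.9/15 = 0.1267.
Rearranging, λ(8.4 − 0.1267×4.7) = 0.1267, so λ = 0.1267/7.805 = 0.01623 per s.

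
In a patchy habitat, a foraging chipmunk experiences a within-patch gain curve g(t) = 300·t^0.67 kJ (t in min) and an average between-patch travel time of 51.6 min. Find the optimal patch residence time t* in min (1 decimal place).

Maximise g(t)/(T+t): set derivative to zero → g'(t)(T+t) = g(t).
g'(t) = 0.67·300·t^-0.33. Setting 0.67·300·t^-0.33 = 300·t^0.67/(51.6+t) gives 0.67(51.6+t) = t, so 0.33·t = 0.67×51.6.
t* = 0.67×51.6/0.33 = 104.8 min.

104.8 min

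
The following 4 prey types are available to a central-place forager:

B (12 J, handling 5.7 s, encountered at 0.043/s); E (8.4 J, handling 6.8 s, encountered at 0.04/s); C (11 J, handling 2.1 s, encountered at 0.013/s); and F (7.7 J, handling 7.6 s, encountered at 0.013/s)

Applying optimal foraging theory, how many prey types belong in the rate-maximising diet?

4

E/h in descending order: C 5.24, B 2.11, E 1.24, F 1.01 J/s. The optimal diet is the largest prefix of this list for which every included type satisfies E_i/h_i > R on the types above it.
Rate on top 1: 0.1392. B: 2.11 > 0.1392 → include.
Rate on top 2: 0.5179. E: 1.24 > 0.5179 → include.
Rate on top 3: 0.6443. F: 1.01 > 0.6443 → include.
Optimal diet: C, B, E, F — 4 of 4 types.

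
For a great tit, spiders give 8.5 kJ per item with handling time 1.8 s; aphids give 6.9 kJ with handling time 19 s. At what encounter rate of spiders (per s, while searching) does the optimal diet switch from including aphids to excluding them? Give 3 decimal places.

At the threshold, the rate on spiders alone equals the profitability of aphids: λ·8.5/(1 + λ·1.8) = 6.9/19 = 0.3632.
Rearranging, λ(8.5 − 0.3632×1.8) = 0.3632, so λ = 0.3632/7.846 = 0.04628 per s.

0.046 per s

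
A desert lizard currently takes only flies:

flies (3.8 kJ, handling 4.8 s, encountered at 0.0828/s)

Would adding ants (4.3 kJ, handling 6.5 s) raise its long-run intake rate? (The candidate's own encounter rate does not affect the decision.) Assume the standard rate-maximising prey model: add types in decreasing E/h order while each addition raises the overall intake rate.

Intake rate on the current diet: R = (0.0828×3.8) / (1 + 0.0828×4.8) = 0.3146/1.397 = 0.2252 kJ/s.
Profitability of ants: 4.3/6.5 = 0.6615 kJ/s.
Since 0.6615 > R, including ants increases the long-run rate.

Yes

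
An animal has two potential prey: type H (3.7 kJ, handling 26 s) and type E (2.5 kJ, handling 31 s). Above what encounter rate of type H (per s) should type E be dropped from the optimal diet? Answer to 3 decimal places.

At the threshold, the rate on type H alone equals the profitability of type E: λ·3.7/(1 + λ·26) = 2.5/31 = 0.08065.
Rearranging, λ(3.7 − 0.08065×26) = 0.08065, so λ = 0.08065/1.603 = 0.0503 per s.

0.050 per s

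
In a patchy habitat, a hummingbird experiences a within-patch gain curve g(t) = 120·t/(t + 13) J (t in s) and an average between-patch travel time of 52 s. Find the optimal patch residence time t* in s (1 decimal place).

Maximise g(t)/(T+t): set derivative to zero → g'(t)(T+t) = g(t).
g'(t) = 120·13/(t + 13)². Setting 120·13/(t+13)² = 120t/[(t+13)(52+t)] gives 13(52+t) = t(t+13), so t² = 13×52 = 676.
t* = √676 = 26 s.

26.0 s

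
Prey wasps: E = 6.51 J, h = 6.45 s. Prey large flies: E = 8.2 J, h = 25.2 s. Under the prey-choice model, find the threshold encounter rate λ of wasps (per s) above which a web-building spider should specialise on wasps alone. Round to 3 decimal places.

Drop large flies once their profitability E₂/h₂ falls below the rate achievable on wasps alone: E₂/h₂ = λE₁/(1 + λh₁).
Solve for λ: λE₁h₂ = E₂(1 + λh₁) → λ(E₁h₂ − E₂h₁) = E₂ → λ = E₂/(E₁h₂ − E₂h₁).
λ = 8.2/(6.51×25.2 − 8.2×6.45) = 8.2/111.2 = 0.07377 per s.

0.074 per s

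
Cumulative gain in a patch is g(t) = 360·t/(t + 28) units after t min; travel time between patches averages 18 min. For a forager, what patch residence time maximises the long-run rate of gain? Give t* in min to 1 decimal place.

22.4 min

Optimal t* satisfies g'(t*) = g(t*)/(T + t*).
g'(t) = 360·28/(t + 28)². Setting 360·28/(t+28)² = 360t/[(t+28)(18+t)] gives 28(18+t) = t(t+28), so t² = 28×18 = 504.
t* = √504 = 22.45 min.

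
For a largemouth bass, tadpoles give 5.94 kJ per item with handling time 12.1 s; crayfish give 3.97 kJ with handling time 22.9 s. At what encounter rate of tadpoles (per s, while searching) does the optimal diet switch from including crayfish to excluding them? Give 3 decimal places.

The zero-one rule: include crayfish iff E₂/h₂ > λE₁/(1+λh₁). Equality gives the switch point.
λE₁h₂ = E₂ + λE₂h₁ ⇒ λ = E₂/(E₁h₂ − E₂h₁) = 3.97/(136 − 48.04) = 0.04512 per s.

0.045 per s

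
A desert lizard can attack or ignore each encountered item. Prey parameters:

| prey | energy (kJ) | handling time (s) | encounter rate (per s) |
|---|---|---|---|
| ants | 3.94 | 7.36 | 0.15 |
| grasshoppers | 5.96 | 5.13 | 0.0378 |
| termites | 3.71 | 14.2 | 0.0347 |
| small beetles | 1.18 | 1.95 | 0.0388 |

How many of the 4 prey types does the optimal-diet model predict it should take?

E/h in descending order: grasshoppers 1.16, small beetles 0.605, ants 0.535, termites 0.261 kJ/s. The optimal diet is the largest prefix of this list for which every included type satisfies E_i/h_i > R on the types above it.
Rate on top 1: 0.1887. small beetles: 0.605 > 0.1887 → include.
Rate on top 2: 0.2135. ants: 0.535 > 0.2135 → include.
Rate on top 3: 0.3632. termites: 0.261 < 0.3632 → exclude; stop.
Optimal diet: grasshoppers, small beetles, ants — 3 of 4 types.

3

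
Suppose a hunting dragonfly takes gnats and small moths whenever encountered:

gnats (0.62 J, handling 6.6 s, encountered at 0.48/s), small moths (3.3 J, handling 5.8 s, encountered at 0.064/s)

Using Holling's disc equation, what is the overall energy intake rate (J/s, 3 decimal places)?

R = Σλ_iE_i / (1 + Σλ_ih_i)
Numerator: 0.48×0.62 + 0.064×3.3 = 0.5088
Denominator: 1 + 0.48×6.6 + 0.064×5.8 = 4.539
R = 0.5088/4.539 = 0.1121 J/s

0.112 J/s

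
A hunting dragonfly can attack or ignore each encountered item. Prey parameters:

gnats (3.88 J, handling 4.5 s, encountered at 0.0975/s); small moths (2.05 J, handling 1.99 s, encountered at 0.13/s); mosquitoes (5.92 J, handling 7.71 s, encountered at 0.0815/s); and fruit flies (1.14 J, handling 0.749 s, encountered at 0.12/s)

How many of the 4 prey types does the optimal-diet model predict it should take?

E/h in descending order: fruit flies 1.52, small moths 1.03, gnats 0.862, mosquitoes 0.768 J/s. The optimal diet is the largest prefix of this list for which every included type satisfies E_i/h_i > R on the types above it.
Rate on top 1: 0.1255. small moths: 1.03 > 0.1255 → include.
Rate on top 2: 0.2991. gnats: 0.862 > 0.2991 → include.
Rate on top 3: 0.4373. mosquitoes: 0.768 > 0.4373 → include.
Optimal diet: fruit flies, small moths, gnats, mosquitoes — 4 of 4 types.

4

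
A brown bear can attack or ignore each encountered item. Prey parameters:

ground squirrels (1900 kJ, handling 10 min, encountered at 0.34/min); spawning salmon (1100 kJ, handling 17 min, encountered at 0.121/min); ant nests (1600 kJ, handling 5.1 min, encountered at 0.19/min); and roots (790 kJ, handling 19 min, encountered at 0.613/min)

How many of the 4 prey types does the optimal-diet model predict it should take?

2

Profitabilities (E/h, kJ/min): ant nests 314, ground squirrels 190, spawning salmon 64.7, roots 41.6. Add prey in this order while the next type's profitability exceeds the intake rate on those already taken.
Rate on top 1: 154.4. ground squirrels: 190 > 154.4 → include.
Rate on top 2: 176.9. spawning salmon: 64.7 < 176.9 → exclude; stop.
Optimal diet: ant nests, ground squirrels — 2 of 4 types.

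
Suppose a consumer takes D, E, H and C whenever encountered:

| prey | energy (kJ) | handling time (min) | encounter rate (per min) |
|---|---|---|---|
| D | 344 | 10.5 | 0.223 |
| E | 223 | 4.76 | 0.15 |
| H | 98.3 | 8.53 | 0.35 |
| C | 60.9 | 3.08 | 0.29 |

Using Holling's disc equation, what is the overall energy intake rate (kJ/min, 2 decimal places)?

20.45 kJ/min

R = Σλ_iE_i / (1 + Σλ_ih_i)
Numerator: 0.223×344 + 0.15×223 + 0.35×98.3 + 0.29×60.9 = 162.2
Denominator: 1 + 0.223×10.5 + 0.15×4.76 + 0.35×8.53 + 0.29×3.08 = 7.934
R = 162.2/7.934 = 20.45 kJ/min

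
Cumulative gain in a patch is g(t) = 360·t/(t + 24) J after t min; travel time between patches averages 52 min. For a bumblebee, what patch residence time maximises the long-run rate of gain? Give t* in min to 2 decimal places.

Maximise g(t)/(T+t): set derivative to zero → g'(t)(T+t) = g(t).
g'(t) = 360·24/(t + 24)². Setting 360·24/(t+24)² = 360t/[(t+24)(52+t)] gives 24(52+t) = t(t+24), so t² = 24×52 = 1248.
t* = √1248 = 35.33 min.

35.33 min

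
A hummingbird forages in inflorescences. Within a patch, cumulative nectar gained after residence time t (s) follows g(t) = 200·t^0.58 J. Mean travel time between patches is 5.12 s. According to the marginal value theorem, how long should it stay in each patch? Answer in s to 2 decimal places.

Optimal t* satisfies g'(t*) = g(t*)/(T + t*).
g'(t) = 0.58·200·t^-0.42. Setting 0.58·200·t^-0.42 = 200·t^0.58/(5.12+t) gives 0.58(5.12+t) = t, so 0.42·t = 0.58×5.12.
t* = 0.58×5.12/0.42 = 7.07 s.

7.07 s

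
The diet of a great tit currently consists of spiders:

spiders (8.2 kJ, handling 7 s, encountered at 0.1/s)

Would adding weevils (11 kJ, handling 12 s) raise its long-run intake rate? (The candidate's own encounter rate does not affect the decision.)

Intake rate on the current diet: R = (0.1×8.2) / (1 + 0.1×7) = 0.82/1.7 = 0.4824 kJ/s.
weevils: E/h = 11/12 = 0.9167 kJ/s.
Since 0.9167 > R, including weevils increases the long-run rate.

Yes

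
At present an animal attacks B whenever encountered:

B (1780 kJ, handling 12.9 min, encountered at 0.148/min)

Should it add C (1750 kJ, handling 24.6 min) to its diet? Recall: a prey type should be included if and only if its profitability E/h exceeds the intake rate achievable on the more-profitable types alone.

No

Intake rate on the current diet: R = (0.148×1780) / (1 + 0.148×12.9) = 263.4/2.909 = 90.55 kJ/min.
Profitability of C: 1750/24.6 = 71.14 kJ/min.
Since 71.14 < R, time spent handling C is better spent searching.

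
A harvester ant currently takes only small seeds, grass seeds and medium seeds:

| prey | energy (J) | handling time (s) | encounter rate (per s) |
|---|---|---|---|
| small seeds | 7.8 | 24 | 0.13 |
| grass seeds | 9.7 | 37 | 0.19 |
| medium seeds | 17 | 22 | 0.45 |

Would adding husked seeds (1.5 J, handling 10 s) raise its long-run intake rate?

No

Intake rate on the current diet: R = (0.13×7.8 + 0.19×9.7 + 0.45×17) / (1 + 0.13×24 + 0.19×37 + 0.45×22) = 10.51/21.05 = 0.4991 J/s.
husked seeds: E/h = 1.5/10 = 0.15 J/s.
Since 0.15 < R, time spent handling husked seeds is better spent searching.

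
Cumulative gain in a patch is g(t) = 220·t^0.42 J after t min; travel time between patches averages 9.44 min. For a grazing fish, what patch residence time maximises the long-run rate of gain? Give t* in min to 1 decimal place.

6.8 min

Optimal t* satisfies g'(t*) = g(t*)/(T + t*).
g'(t) = 0.42·220·t^-0.58. Setting 0.42·220·t^-0.58 = 220·t^0.42/(9.44+t) gives 0.42(9.44+t) = t, so 0.58·t = 0.42×9.44.
t* = 0.42×9.44/0.58 = 6.836 min.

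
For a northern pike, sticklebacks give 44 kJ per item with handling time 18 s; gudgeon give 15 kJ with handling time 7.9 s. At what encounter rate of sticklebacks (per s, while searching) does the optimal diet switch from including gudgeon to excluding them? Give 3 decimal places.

0.193 per s

At the threshold, the rate on sticklebacks alone equals the profitability of gudgeon: λ·44/(1 + λ·18) = 15/7.9 = 1.899.
Rearranging, λ(44 − 1.899×18) = 1.899, so λ = 1.899/9.823 = 0.1933 per s.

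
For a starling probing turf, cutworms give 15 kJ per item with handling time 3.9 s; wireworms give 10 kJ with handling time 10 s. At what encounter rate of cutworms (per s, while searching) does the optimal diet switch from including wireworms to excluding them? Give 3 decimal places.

Drop wireworms once their profitability E₂/h₂ falls below the rate achievable on cutworms alone: E₂/h₂ = λE₁/(1 + λh₁).
Solve for λ: λE₁h₂ = E₂(1 + λh₁) → λ(E₁h₂ − E₂h₁) = E₂ → λ = E₂/(E₁h₂ − E₂h₁).
λ = 10/(15×10 − 10×3.9) = 10/111 = 0.09009 per s.

0.090 per s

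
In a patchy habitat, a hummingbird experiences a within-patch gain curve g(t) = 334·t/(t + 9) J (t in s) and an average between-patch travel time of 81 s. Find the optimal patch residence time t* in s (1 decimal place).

27.0 s

By the marginal value theorem, leave when the instantaneous gain rate g'(t) equals the habitat-wide average g(t)/(T + t).
g'(t) = 334·9/(t + 9)². Setting 334·9/(t+9)² = 334t/[(t+9)(81+t)] gives 9(81+t) = t(t+9), so t² = 9×81 = 729.
t* = √729 = 27 s.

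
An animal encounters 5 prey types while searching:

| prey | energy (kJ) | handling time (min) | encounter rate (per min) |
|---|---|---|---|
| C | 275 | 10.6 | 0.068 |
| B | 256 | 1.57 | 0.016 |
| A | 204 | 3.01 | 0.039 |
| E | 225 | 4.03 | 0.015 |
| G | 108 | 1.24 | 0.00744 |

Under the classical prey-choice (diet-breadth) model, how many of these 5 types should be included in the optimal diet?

5

Profitabilities (E/h, kJ/min): B 163, G 87.1, A 67.8, E 55.8, C 25.9. Add prey in this order while the next type's profitability exceeds the intake rate on those already taken.
Rate on top 1: 3.996. G: 87.1 > 3.996 → include.
Rate on top 2: 4.737. A: 67.8 > 4.737 → include.
Rate on top 3: 11.16. E: 55.8 > 11.16 → include.
Rate on top 4: 13.39. C: 25.9 > 13.39 → include.
Optimal diet: B, G, A, E, C — 5 of 5 types.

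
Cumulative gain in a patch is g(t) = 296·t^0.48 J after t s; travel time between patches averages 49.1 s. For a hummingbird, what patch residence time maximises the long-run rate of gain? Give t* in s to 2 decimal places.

Maximise g(t)/(T+t): set derivative to zero → g'(t)(T+t) = g(t).
g'(t) = 0.48·296·t^-0.52. Setting 0.48·296·t^-0.52 = 296·t^0.48/(49.1+t) gives 0.48(49.1+t) = t, so 0.52·t = 0.48×49.1.
t* = 0.48×49.1/0.52 = 45.32 s.

45.32 s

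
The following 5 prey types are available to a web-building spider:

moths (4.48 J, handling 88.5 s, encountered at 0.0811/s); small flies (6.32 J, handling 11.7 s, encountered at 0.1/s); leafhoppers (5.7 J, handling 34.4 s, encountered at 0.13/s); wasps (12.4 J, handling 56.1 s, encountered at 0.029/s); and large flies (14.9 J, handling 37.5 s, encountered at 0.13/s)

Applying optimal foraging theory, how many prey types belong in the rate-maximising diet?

Profitabilities (E/h, J/s): small flies 0.54, large flies 0.397, wasps 0.221, leafhoppers 0.166, moths 0.0506. Add prey in this order while the next type's profitability exceeds the intake rate on those already taken.
Rate on top 1: 0.2912. large flies: 0.397 > 0.2912 → include.
Rate on top 2: 0.3647. wasps: 0.221 < 0.3647 → exclude; stop.
Optimal diet: small flies, large flies — 2 of 5 types.

2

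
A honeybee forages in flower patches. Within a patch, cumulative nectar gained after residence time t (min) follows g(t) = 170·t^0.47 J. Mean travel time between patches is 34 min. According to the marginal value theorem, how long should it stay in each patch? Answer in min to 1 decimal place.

By the marginal value theorem, leave when the instantaneous gain rate g'(t) equals the habitat-wide average g(t)/(T + t).
g'(t) = 0.47·170·t^-0.53. Setting 0.47·170·t^-0.53 = 170·t^0.47/(34+t) gives 0.47(34+t) = t, so 0.53·t = 0.47×34.
t* = 0.47×34/0.53 = 30.15 min.

30.2 min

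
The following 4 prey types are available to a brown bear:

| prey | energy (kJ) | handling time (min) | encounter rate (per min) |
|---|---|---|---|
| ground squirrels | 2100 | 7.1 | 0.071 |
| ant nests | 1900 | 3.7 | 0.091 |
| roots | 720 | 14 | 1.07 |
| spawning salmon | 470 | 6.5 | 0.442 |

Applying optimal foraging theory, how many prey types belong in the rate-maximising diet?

2

Profitabilities (E/h, kJ/min): ant nests 514, ground squirrels 296, spawning salmon 72.3, roots 51.4. Add prey in this order while the next type's profitability exceeds the intake rate on those already taken.
Rate on top 1: 129.3. ground squirrels: 296 > 129.3 → include.
Rate on top 2: 174.9. spawning salmon: 72.3 < 174.9 → exclude; stop.
Optimal diet: ant nests, ground squirrels — 2 of 4 types.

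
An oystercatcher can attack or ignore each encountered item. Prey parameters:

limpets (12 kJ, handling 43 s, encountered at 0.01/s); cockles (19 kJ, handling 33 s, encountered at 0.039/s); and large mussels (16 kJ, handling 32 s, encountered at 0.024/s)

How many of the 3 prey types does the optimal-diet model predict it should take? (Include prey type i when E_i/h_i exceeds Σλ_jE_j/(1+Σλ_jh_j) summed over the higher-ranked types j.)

2

Rank by E/h (kJ/s): cockles 0.576, large mussels 0.5, limpets 0.279. Include each in turn until the next type's E/h falls below the running intake rate.
Rate on top 1: 0.324. large mussels: 0.5 > 0.324 → include.
Rate on top 2: 0.3682. limpets: 0.279 < 0.3682 → exclude; stop.
Optimal diet: cockles, large mussels — 2 of 3 types.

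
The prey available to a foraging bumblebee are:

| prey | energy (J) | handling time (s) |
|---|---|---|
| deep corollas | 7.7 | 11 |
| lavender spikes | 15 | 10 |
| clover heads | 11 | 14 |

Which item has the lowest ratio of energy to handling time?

deep corollas

In descending order of E/h:
lavender spikes: 15/10 = 1.5 J/s
clover heads: 11/14 = 0.786 J/s
deep corollas: 7.7/11 = 0.7 J/s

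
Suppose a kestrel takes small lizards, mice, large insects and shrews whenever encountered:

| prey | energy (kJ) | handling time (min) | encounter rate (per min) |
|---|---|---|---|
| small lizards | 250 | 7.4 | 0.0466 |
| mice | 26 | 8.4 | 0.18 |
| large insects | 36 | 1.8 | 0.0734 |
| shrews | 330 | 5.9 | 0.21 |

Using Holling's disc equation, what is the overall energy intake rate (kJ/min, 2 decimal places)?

R = (0.0466×250 + 0.18×26 + 0.0734×36 + 0.21×330) / (1 + 0.0466×7.4 + 0.18×8.4 + 0.0734×1.8 + 0.21×5.9) = 88.27/4.228 = 20.88 kJ/min.

20.88 kJ/min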